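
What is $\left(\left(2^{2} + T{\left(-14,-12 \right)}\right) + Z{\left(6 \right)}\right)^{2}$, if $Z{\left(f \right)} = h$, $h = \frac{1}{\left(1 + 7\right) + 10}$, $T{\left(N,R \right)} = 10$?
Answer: $\frac{64009}{324} \approx 197.56$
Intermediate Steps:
$h = \frac{1}{18}$ ($h = \frac{1}{8 + 10} = \frac{1}{18} \approx 0.055556$)
$Z{\left(f \right)} = \frac{1}{18}$
$\left(\left(2^{2} + T{\left(-14,-12 \right)}\right) + Z{\left(6 \right)}\right)^{2} = \left(\left(2^{2} + 10\right) + \frac{1}{18}\right)^{2} = \left(\left(4 + 10\right) + \frac{1}{18}\right)^{2} = \left(14 + \frac{1}{18}\right)^{2} = \left(\frac{253}{18}\right)^{2} = \frac{64009}{324}$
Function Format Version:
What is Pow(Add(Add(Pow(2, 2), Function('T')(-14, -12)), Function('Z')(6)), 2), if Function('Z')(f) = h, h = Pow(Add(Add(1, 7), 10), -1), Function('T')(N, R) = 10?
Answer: Rational(64009, 324) ≈ 197.56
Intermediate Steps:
h = Rational(1, 18) (h = Pow(Add(8, 10), -1) = Pow(18, -1) = Rational(1, 18) ≈ 0.055556)
Function('Z')(f) = Rational(1, 18)
Pow(Add(Add(Pow(2, 2), Function('T')(-14, -12)), Function('Z')(6)), 2) = Pow(Add(Add(Pow(2, 2), 10), Rational(1, 18)), 2) = Pow(Add(Add(4, 10), Rational(1, 18)), 2) = Pow(Add(14, Rational(1, 18)), 2) = Pow(Rational(253, 18), 2) = Rational(64009, 324)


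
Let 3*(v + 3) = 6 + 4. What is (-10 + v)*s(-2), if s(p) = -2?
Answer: 58/3 ≈ 19.333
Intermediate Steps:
v = ⅓ (v = -3 + (6 + 4)/3 = -3 + (⅓)*10 = -3 + 10/3 = ⅓ ≈ 0.33333)
(-10 + v)*s(-2) = (-10 + ⅓)*(-2) = -29/3*(-2) = 58/3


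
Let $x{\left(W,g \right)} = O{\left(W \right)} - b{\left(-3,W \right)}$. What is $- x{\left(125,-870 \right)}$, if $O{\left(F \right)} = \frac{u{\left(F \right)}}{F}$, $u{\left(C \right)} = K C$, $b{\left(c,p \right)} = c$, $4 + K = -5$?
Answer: $6$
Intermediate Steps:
$K = -9$ ($K = -4 - 5 = -9$)
$u{\left(C \right)} = - 9 C$
$O{\left(F \right)} = -9$ ($O{\left(F \right)} = \frac{\left(-9\right) F}{F} = -9$)
$x{\left(W,g \right)} = -6$ ($x{\left(W,g \right)} = -9 - -3 = -9 + 3 = -6$)
$- x{\left(125,-870 \right)} = \left(-1\right) \left(-6\right) = 6$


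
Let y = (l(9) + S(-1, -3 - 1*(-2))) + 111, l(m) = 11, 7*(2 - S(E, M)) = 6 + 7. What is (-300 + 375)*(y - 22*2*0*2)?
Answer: 64125/7 ≈ 9160.7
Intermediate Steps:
S(E, M) = ⅐ (S(E, M) = 2 - (6 + 7)/7 = 2 - ⅐*13 = 2 - 13/7 = ⅐)
y = 855/7 (y = (11 + ⅐) + 111 = 78/7 + 111 = 855/7 ≈ 122.14)
(-300 + 375)*(y - 22*2*0*2) = (-300 + 375)*(855/7 - 22*2*0*2) = 75*(855/7 - 0*2) = 75*(855/7 - 22*0) = 75*(855/7 + 0) = 75*(855/7) = 64125/7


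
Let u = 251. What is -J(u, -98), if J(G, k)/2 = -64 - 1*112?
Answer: 352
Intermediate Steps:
J(G, k) = -352 (J(G, k) = 2*(-64 - 1*112) = 2*(-64 - 112) = 2*(-176) = -352)
-J(u, -98) = -1*(-352) = 352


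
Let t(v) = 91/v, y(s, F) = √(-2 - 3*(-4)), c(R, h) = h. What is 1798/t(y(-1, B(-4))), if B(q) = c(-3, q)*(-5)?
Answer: 1798*√10/91 ≈ 62.481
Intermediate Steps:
B(q) = -5*q (B(q) = q*(-5) = -5*q)
y(s, F) = √10 (y(s, F) = √(-2 + 12) = √10)
1798/t(y(-1, B(-4))) = 1798/((91/(√10))) = 1798/((91*(√10/10))) = 1798/((91*√10/10)) = 1798*(√10/91) = 1798*√10/91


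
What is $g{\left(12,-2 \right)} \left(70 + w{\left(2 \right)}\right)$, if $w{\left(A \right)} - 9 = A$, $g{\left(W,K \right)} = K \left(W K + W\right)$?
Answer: $1944$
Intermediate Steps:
$g{\left(W,K \right)} = K \left(W + K W\right)$ ($g{\left(W,K \right)} = K \left(K W + W\right) = K \left(W + K W\right)$)
$w{\left(A \right)} = 9 + A$
$g{\left(12,-2 \right)} \left(70 + w{\left(2 \right)}\right) = \left(-2\right) 12 \left(1 - 2\right) \left(70 + \left(9 + 2\right)\right) = \left(-2\right) 12 \left(-1\right) \left(70 + 11\right) = 24 \cdot 81 = 1944$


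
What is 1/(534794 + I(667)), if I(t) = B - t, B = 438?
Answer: 1/534565 ≈ 1.8707e-6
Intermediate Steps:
I(t) = 438 - t
1/(534794 + I(667)) = 1/(534794 + (438 - 1*667)) = 1/(534794 + (438 - 667)) = 1/(534794 - 229) = 1/534565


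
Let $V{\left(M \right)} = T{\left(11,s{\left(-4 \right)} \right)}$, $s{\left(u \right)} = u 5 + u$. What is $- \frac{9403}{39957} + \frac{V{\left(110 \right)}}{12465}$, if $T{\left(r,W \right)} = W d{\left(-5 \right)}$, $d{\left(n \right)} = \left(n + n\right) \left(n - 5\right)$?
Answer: $- \frac{1578557}{3689363} \approx -0.42787$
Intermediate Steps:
$s{\left(u \right)} = 6 u$ ($s{\left(u \right)} = 5 u + u = 6 u$)
$d{\left(n \right)} = 2 n \left(-5 + n\right)$
$T{\left(r,W \right)} = 100 W$ ($T{\left(r,W \right)} = W 2 \left(-5\right) \left(-5 - 5\right) = W 2 \left(-5\right) \left(-10\right) = W 100 = 100 W$)
$V{\left(M \right)} = -2400$ ($V{\left(M \right)} = 100 \cdot 6 \left(-4\right) = 100 \left(-24\right) = -2400$)
$- \frac{9403}{39957} + \frac{V{\left(110 \right)}}{12465} = - \frac{9403}{39957} - \frac{2400}{12465} = \left(-9403\right) \frac{1}{39957} - \frac{160}{831} = - \frac{9403}{39957} - \frac{160}{831} = - \frac{1578557}{3689363}$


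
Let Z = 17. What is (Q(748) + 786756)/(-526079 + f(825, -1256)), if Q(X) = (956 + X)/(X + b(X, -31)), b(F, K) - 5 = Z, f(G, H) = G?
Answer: -151450956/101111395 ≈ -1.4979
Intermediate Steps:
b(F, K) = 22 (b(F, K) = 5 + 17 = 22)
Q(X) = (956 + X)/(22 + X) (Q(X) = (956 + X)/(X + 22) = (956 + X)/(22 + X))
(Q(748) + 786756)/(-526079 + f(825, -1256)) = ((956 + 748)/(22 + 748) + 786756)/(-526079 + 825) = (1704/770 + 786756)/(-525254) = ((1/770)*1704 + 786756)*(-1/525254) = (852/385 + 786756)*(-1/525254) = (302901912/385)*(-1/525254) = -151450956/101111395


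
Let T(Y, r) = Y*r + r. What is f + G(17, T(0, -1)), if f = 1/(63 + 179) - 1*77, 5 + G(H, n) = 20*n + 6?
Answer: -23231/242 ≈ -95.996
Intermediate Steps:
T(Y, r) = r + Y*r
G(H, n) = 1 + 20*n (G(H, n) = -5 + (20*n + 6) = -5 + (6 + 20*n) = 1 + 20*n)
f = -18633/242 (f = 1/242 - 77 = -18633/242 ≈ -76.996)
f + G(17, T(0, -1)) = -18633/242 + (1 + 20*(-(1 + 0))) = -18633/242 + (1 + 20*(-1*1)) = -18633/242 + (1 + 20*(-1)) = -18633/242 + (1 - 20) = -18633/242 - 19 = -23231/242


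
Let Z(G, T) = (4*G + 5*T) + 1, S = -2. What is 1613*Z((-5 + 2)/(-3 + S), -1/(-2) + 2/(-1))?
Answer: -66133/10 ≈ -6613.3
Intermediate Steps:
Z(G, T) = 1 + 4*G + 5*T
1613*Z((-5 + 2)/(-3 + S), -1/(-2) + 2/(-1)) = 1613*(1 + 4*((-5 + 2)/(-3 - 2)) + 5*(-1/(-2) + 2/(-1))) = 1613*(1 + 4*(-3/(-5)) + 5*(-1*(-½) + 2*(-1))) = 1613*(1 + 4*(-3*(-⅕)) + 5*(½ - 2)) = 1613*(1 + 4*(⅗) + 5*(-3/2)) = 1613*(1 + 12/5 - 15/2) = 1613*(-41/10) = -66133/10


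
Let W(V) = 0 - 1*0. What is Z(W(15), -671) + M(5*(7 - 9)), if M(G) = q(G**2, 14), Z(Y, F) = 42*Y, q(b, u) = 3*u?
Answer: 42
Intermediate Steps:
W(V) = 0 (W(V) = 0 + 0 = 0)
M(G) = 42 (M(G) = 3*14 = 42)
Z(W(15), -671) + M(5*(7 - 9)) = 42*0 + 42 = 0 + 42 = 42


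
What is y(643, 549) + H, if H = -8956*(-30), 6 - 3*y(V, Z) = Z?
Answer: 268499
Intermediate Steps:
y(V, Z) = 2 - Z/3
H = 268680
y(643, 549) + H = (2 - ⅓*549) + 268680 = (2 - 183) + 268680 = -181 + 268680 = 268499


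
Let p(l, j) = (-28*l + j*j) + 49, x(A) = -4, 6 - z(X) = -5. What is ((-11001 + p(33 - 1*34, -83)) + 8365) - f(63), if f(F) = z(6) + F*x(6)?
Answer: 4571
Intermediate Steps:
z(X) = 11 (z(X) = 6 - 1*(-5) = 6 + 5 = 11)
f(F) = 11 - 4*F (f(F) = 11 + F*(-4) = 11 - 4*F)
p(l, j) = 49 + j² - 28*l (p(l, j) = (-28*l + j²) + 49 = (j² - 28*l) + 49 = 49 + j² - 28*l)
((-11001 + p(33 - 1*34, -83)) + 8365) - f(63) = ((-11001 + (49 + (-83)² - 28*(33 - 1*34))) + 8365) - (11 - 4*63) = ((-11001 + (49 + 6889 - 28*(33 - 34))) + 8365) - (11 - 252) = ((-11001 + (49 + 6889 - 28*(-1))) + 8365) - 1*(-241) = ((-11001 + (49 + 6889 + 28)) + 8365) + 241 = ((-11001 + 6966) + 8365) + 241 = (-4035 + 8365) + 241 = 4330 + 241 = 4571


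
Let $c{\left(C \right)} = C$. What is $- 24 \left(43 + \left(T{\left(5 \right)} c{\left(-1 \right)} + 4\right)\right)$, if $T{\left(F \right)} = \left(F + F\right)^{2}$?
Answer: $1272$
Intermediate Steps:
$T{\left(F \right)} = 4 F^{2}$ ($T{\left(F \right)} = \left(2 F\right)^{2} = 4 F^{2}$)
$- 24 \left(43 + \left(T{\left(5 \right)} c{\left(-1 \right)} + 4\right)\right) = - 24 \left(43 + \left(4 \cdot 5^{2} \left(-1\right) + 4\right)\right) = - 24 \left(43 + \left(4 \cdot 25 \left(-1\right) + 4\right)\right) = - 24 \left(43 + \left(100 \left(-1\right) + 4\right)\right) = - 24 \left(43 + \left(-100 + 4\right)\right) = - 24 \left(43 - 96\right) = \left(-24\right) \left(-53\right) = 1272$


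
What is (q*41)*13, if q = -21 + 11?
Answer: -5330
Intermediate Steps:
q = -10
(q*41)*13 = -10*41*13 = -410*13 = -5330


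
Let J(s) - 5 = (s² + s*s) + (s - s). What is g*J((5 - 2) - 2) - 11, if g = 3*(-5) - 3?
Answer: -137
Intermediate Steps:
J(s) = 5 + 2*s² (J(s) = 5 + ((s² + s*s) + (s - s)) = 5 + ((s² + s²) + 0) = 5 + (2*s² + 0) = 5 + 2*s²)
g = -18 (g = -15 - 3 = -18)
g*J((5 - 2) - 2) - 11 = -18*(5 + 2*((5 - 2) - 2)²) - 11 = -18*(5 + 2*(3 - 2)²) - 11 = -18*(5 + 2*1²) - 11 = -18*(5 + 2*1) - 11 = -18*(5 + 2) - 11 = -18*7 - 11 = -126 - 11 = -137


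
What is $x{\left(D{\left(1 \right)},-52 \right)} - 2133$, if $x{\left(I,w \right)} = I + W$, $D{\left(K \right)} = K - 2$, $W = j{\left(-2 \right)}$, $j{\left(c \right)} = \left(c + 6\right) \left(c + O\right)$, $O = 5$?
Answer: $-2122$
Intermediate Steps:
$j{\left(c \right)} = \left(5 + c\right) \left(6 + c\right)$ ($j{\left(c \right)} = \left(c + 6\right) \left(c + 5\right) = \left(6 + c\right) \left(5 + c\right) = \left(5 + c\right) \left(6 + c\right)$)
$W = 12$ ($W = 30 + \left(-2\right)^{2} + 11 \left(-2\right) = 30 + 4 - 22 = 12$)
$D{\left(K \right)} = -2 + K$
$x{\left(I,w \right)} = 12 + I$ ($x{\left(I,w \right)} = I + 12 = 12 + I$)
$x{\left(D{\left(1 \right)},-52 \right)} - 2133 = \left(12 + \left(-2 + 1\right)\right) - 2133 = \left(12 - 1\right) - 2133 = 11 - 2133 = -2122$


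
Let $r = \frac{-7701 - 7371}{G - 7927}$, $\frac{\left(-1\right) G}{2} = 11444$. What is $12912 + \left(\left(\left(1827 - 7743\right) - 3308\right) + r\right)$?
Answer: $\frac{113660792}{30815} \approx 3688.5$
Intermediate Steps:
$G = -22888$ ($G = \left(-2\right) 11444 = -22888$)
$r = \frac{15072}{30815}$ ($r = \frac{-7701 - 7371}{-22888 - 7927} = - \frac{15072}{-30815} = \left(-15072\right) \left(- \frac{1}{30815}\right) = \frac{15072}{30815} \approx 0.48911$)
$12912 + \left(\left(\left(1827 - 7743\right) - 3308\right) + r\right) = 12912 + \left(\left(\left(1827 - 7743\right) - 3308\right) + \frac{15072}{30815}\right) = 12912 + \left(\left(-5916 - 3308\right) + \frac{15072}{30815}\right) = 12912 + \left(-9224 + \frac{15072}{30815}\right) = 12912 - \frac{284222488}{30815} = \frac{113660792}{30815}$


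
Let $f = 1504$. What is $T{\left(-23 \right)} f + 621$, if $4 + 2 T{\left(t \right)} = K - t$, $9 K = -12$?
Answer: $\frac{41719}{3} \approx 13906.0$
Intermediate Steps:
$K = - \frac{4}{3}$ ($K = \frac{1}{9} \left(-12\right) = - \frac{4}{3} \approx -1.3333$)
$T{\left(t \right)} = - \frac{8}{3} - \frac{t}{2}$ ($T{\left(t \right)} = -2 + \frac{- \frac{4}{3} - t}{2} = -2 - \left(\frac{2}{3} + \frac{t}{2}\right) = - \frac{8}{3} - \frac{t}{2}$)
$T{\left(-23 \right)} f + 621 = \left(- \frac{8}{3} - - \frac{23}{2}\right) 1504 + 621 = \left(- \frac{8}{3} + \frac{23}{2}\right) 1504 + 621 = \frac{53}{6} \cdot 1504 + 621 = \frac{39856}{3} + 621 = \frac{41719}{3}$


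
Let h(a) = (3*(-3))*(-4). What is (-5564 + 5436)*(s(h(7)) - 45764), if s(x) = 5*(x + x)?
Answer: 5811712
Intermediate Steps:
h(a) = 36 (h(a) = -9*(-4) = 36)
s(x) = 10*x (s(x) = 5*(2*x) = 10*x)
(-5564 + 5436)*(s(h(7)) - 45764) = (-5564 + 5436)*(10*36 - 45764) = -128*(360 - 45764) = -128*(-45404) = 5811712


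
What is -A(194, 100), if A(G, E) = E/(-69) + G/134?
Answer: 7/4623 ≈ 0.0015142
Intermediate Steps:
A(G, E) = -E/69 + G/134 (A(G, E) = E*(-1/69) + G*(1/134) = -E/69 + G/134)
-A(194, 100) = -(-1/69*100 + (1/134)*194) = -(-100/69 + 97/67) = -1*(-7/4623) = 7/4623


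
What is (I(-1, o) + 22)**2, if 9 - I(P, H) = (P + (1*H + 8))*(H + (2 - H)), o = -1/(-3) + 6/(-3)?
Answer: 3721/9 ≈ 413.44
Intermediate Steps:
o = -5/3 (o = -1*(-1/3) + 6*(-1/3) = 1/3 - 2 = -5/3 ≈ -1.6667)
I(P, H) = -7 - 2*H - 2*P (I(P, H) = 9 - (P + (1*H + 8))*(H + (2 - H)) = 9 - (P + (H + 8))*2 = 9 - (P + (8 + H))*2 = 9 - (8 + H + P)*2 = 9 - (16 + 2*H + 2*P) = 9 + (-16 - 2*H - 2*P) = -7 - 2*H - 2*P)
(I(-1, o) + 22)**2 = ((-7 - 2*(-5/3) - 2*(-1)) + 22)**2 = ((-7 + 10/3 + 2) + 22)**2 = (-5/3 + 22)**2 = (61/3)**2 = 3721/9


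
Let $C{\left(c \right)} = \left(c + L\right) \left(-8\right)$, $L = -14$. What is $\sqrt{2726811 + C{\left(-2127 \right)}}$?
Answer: $\sqrt{2743939} \approx 1656.5$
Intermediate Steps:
$C{\left(c \right)} = 112 - 8 c$ ($C{\left(c \right)} = \left(c - 14\right) \left(-8\right) = \left(-14 + c\right) \left(-8\right) = 112 - 8 c$)
$\sqrt{2726811 + C{\left(-2127 \right)}} = \sqrt{2726811 + \left(112 - -17016\right)} = \sqrt{2726811 + \left(112 + 17016\right)} = \sqrt{2726811 + 17128} = \sqrt{2743939}$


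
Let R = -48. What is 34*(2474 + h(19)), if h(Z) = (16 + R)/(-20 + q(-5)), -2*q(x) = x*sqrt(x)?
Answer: 29037428/345 + 2176*I*sqrt(5)/345 ≈ 84167.0 + 14.103*I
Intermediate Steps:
q(x) = -x**(3/2)/2 (q(x) = -x*sqrt(x)/2 = -x**(3/2)/2)
h(Z) = -32/(-20 + 5*I*sqrt(5)/2) (h(Z) = (16 - 48)/(-20 - (-5)*I*sqrt(5)/2) = -32/(-20 - (-5)*I*sqrt(5)/2) = -32/(-20 + 5*I*sqrt(5)/2))
34*(2474 + h(19)) = 34*(2474 + (512/345 + 64*I*sqrt(5)/345)) = 34*(854042/345 + 64*I*sqrt(5)/345) = 29037428/345 + 2176*I*sqrt(5)/345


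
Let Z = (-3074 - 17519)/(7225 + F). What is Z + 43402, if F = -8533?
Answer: 56790409/1308 ≈ 43418.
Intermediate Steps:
Z = 20593/1308 (Z = (-3074 - 17519)/(7225 - 8533) = -20593/(-1308) = -20593*(-1/1308) = 20593/1308 ≈ 15.744)
Z + 43402 = 20593/1308 + 43402 = 56790409/1308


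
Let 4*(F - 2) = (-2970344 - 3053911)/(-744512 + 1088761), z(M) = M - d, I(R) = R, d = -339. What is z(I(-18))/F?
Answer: -442015716/3270263 ≈ -135.16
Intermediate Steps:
z(M) = 339 + M (z(M) = M - 1*(-339) = M + 339 = 339 + M)
F = -3270263/1376996 (F = 2 + ((-2970344 - 3053911)/(-744512 + 1088761))/4 = 2 + (-6024255/344249)/4 = 2 + (-6024255*1/344249)/4 = 2 + (1/4)*(-6024255/344249) = 2 - 6024255/1376996 = -3270263/1376996 ≈ -2.3749)
z(I(-18))/F = (339 - 18)/(-3270263/1376996) = 321*(-1376996/3270263) = -442015716/3270263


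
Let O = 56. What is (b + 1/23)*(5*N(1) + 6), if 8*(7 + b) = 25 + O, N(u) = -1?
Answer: 583/184 ≈ 3.1685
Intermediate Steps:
b = 25/8 (b = -7 + (25 + 56)/8 = -7 + (1/8)*81 = -7 + 81/8 = 25/8 ≈ 3.1250)
(b + 1/23)*(5*N(1) + 6) = (25/8 + 1/23)*(5*(-1) + 6) = (25/8 + 1/23)*(-5 + 6) = (583/184)*1 = 583/184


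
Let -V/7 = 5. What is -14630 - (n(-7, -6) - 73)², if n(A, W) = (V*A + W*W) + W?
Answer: -55434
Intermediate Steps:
V = -35 (V = -7*5 = -35)
n(A, W) = W + W² - 35*A (n(A, W) = (-35*A + W*W) + W = (-35*A + W²) + W = (W² - 35*A) + W = W + W² - 35*A)
-14630 - (n(-7, -6) - 73)² = -14630 - ((-6 + (-6)² - 35*(-7)) - 73)² = -14630 - ((-6 + 36 + 245) - 73)² = -14630 - (275 - 73)² = -14630 - 1*202² = -14630 - 1*40804 = -14630 - 40804 = -55434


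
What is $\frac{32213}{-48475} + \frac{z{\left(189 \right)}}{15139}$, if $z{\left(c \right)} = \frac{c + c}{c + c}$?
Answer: $- \frac{487624132}{733863025} \approx -0.66446$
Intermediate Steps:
$z{\left(c \right)} = 1$ ($z{\left(c \right)} = \frac{2 c}{2 c} = 2 c \frac{1}{2 c} = 1$)
$\frac{32213}{-48475} + \frac{z{\left(189 \right)}}{15139} = \frac{32213}{-48475} + 1 \cdot \frac{1}{15139} = 32213 \left(- \frac{1}{48475}\right) + 1 \cdot \frac{1}{15139} = - \frac{32213}{48475} + \frac{1}{15139} = - \frac{487624132}{733863025}$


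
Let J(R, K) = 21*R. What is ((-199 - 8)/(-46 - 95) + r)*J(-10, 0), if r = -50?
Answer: 479010/47 ≈ 10192.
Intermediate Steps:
((-199 - 8)/(-46 - 95) + r)*J(-10, 0) = ((-199 - 8)/(-46 - 95) - 50)*(21*(-10)) = (-207/(-141) - 50)*(-210) = (-207*(-1/141) - 50)*(-210) = (69/47 - 50)*(-210) = -2281/47*(-210) = 479010/47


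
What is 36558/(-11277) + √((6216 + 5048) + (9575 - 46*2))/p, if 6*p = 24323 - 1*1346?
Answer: -4062/1253 + 2*√20747/7659 ≈ -3.2042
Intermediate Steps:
p = 7659/2 (p = (24323 - 1*1346)/6 = (24323 - 1346)/6 = (⅙)*22977 = 7659/2 ≈ 3829.5)
36558/(-11277) + √((6216 + 5048) + (9575 - 46*2))/p = 36558/(-11277) + √((6216 + 5048) + (9575 - 46*2))/(7659/2) = 36558*(-1/11277) + √(11264 + (9575 - 1*92))*(2/7659) = -4062/1253 + √(11264 + (9575 - 92))*(2/7659) = -4062/1253 + √(11264 + 9483)*(2/7659) = -4062/1253 + √20747*(2/7659) = -4062/1253 + 2*√20747/7659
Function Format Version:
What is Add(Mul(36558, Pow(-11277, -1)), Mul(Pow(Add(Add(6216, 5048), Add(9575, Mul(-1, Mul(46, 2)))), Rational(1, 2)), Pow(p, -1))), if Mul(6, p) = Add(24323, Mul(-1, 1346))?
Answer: Add(Rational(-4062, 1253), Mul(Rational(2, 7659), Pow(20747, Rational(1, 2)))) ≈ -3.2042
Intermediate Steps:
p = Rational(7659, 2) (p = Mul(Rational(1, 6), Add(24323, Mul(-1, 1346))) = Mul(Rational(1, 6), Add(24323, -1346)) = Mul(Rational(1, 6), 22977) = Rational(7659, 2) ≈ 3829.5)
Add(Mul(36558, Pow(-11277, -1)), Mul(Pow(Add(Add(6216, 5048), Add(9575, Mul(-1, Mul(46, 2)))), Rational(1, 2)), Pow(p, -1))) = Add(Mul(36558, Pow(-11277, -1)), Mul(Pow(Add(Add(6216, 5048), Add(9575, Mul(-1, Mul(46, 2)))), Rational(1, 2)), Pow(Rational(7659, 2), -1))) = Add(Mul(36558, Rational(-1, 11277)), Mul(Pow(Add(11264, Add(9575, Mul(-1, 92))), Rational(1, 2)), Rational(2, 7659))) = Add(Rational(-4062, 1253), Mul(Pow(Add(11264, Add(9575, -92)), Rational(1, 2)), Rational(2, 7659))) = Add(Rational(-4062, 1253), Mul(Pow(Add(11264, 9483), Rational(1, 2)), Rational(2, 7659))) = Add(Rational(-4062, 1253), Mul(Pow(20747, Rational(1, 2)), Rational(2, 7659))) = Add(Rational(-4062, 1253), Mul(Rational(2, 7659), Pow(20747, Rational(1, 2))))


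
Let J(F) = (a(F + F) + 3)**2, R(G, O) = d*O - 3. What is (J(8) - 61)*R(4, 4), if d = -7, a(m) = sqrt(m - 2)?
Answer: 1178 - 186*sqrt(14) ≈ 482.05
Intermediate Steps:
a(m) = sqrt(-2 + m)
R(G, O) = -3 - 7*O (R(G, O) = -7*O - 3 = -3 - 7*O)
J(F) = (3 + sqrt(-2 + 2*F))**2 (J(F) = (sqrt(-2 + (F + F)) + 3)**2 = (sqrt(-2 + 2*F) + 3)**2 = (3 + sqrt(-2 + 2*F))**2)
(J(8) - 61)*R(4, 4) = ((3 + sqrt(2)*sqrt(-1 + 8))**2 - 61)*(-3 - 7*4) = ((3 + sqrt(2)*sqrt(7))**2 - 61)*(-3 - 28) = ((3 + sqrt(14))**2 - 61)*(-31) = (-61 + (3 + sqrt(14))**2)*(-31) = 1891 - 31*(3 + sqrt(14))**2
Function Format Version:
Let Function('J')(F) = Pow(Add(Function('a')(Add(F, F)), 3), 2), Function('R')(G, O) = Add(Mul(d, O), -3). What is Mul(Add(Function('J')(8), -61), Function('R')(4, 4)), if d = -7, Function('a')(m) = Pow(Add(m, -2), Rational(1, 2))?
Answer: Add(1178, Mul(-186, Pow(14, Rational(1, 2)))) ≈ 482.05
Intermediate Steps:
Function('a')(m) = Pow(Add(-2, m), Rational(1, 2))
Function('R')(G, O) = Add(-3, Mul(-7, O)) (Function('R')(G, O) = Add(Mul(-7, O), -3) = Add(-3, Mul(-7, O)))
Function('J')(F) = Pow(Add(3, Pow(Add(-2, Mul(2, F)), Rational(1, 2))), 2) (Function('J')(F) = Pow(Add(Pow(Add(-2, Add(F, F)), Rational(1, 2)), 3), 2) = Pow(Add(Pow(Add(-2, Mul(2, F)), Rational(1, 2)), 3), 2) = Pow(Add(3, Pow(Add(-2, Mul(2, F)), Rational(1, 2))), 2))
Mul(Add(Function('J')(8), -61), Function('R')(4, 4)) = Mul(Add(Pow(Add(3, Mul(Pow(2, Rational(1, 2)), Pow(Add(-1, 8), Rational(1, 2)))), 2), -61), Add(-3, Mul(-7, 4))) = Mul(Add(Pow(Add(3, Mul(Pow(2, Rational(1, 2)), Pow(7, Rational(1, 2)))), 2), -61), Add(-3, -28)) = Mul(Add(Pow(Add(3, Pow(14, Rational(1, 2))), 2), -61), -31) = Mul(Add(-61, Pow(Add(3, Pow(14, Rational(1, 2))), 2)), -31) = Add(1891, Mul(-31, Pow(Add(3, Pow(14, Rational(1, 2))), 2)))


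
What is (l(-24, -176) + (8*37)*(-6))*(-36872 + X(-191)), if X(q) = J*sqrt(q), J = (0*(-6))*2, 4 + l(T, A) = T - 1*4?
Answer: 66664576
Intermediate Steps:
l(T, A) = -8 + T (l(T, A) = -4 + (T - 1*4) = -4 + (T - 4) = -4 + (-4 + T) = -8 + T)
J = 0 (J = 0*2 = 0)
X(q) = 0 (X(q) = 0*sqrt(q) = 0)
(l(-24, -176) + (8*37)*(-6))*(-36872 + X(-191)) = ((-8 - 24) + (8*37)*(-6))*(-36872 + 0) = (-32 + 296*(-6))*(-36872) = (-32 - 1776)*(-36872) = -1808*(-36872) = 66664576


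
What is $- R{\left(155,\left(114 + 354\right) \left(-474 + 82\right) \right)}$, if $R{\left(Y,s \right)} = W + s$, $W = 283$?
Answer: $183173$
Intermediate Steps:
$R{\left(Y,s \right)} = 283 + s$
$- R{\left(155,\left(114 + 354\right) \left(-474 + 82\right) \right)} = - (283 + \left(114 + 354\right) \left(-474 + 82\right)) = - (283 + 468 \left(-392\right)) = - (283 - 183456) = \left(-1\right) \left(-183173\right) = 183173$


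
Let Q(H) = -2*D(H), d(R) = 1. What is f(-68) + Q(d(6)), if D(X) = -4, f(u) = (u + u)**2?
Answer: 18504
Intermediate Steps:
f(u) = 4*u**2 (f(u) = (2*u)**2 = 4*u**2)
Q(H) = 8 (Q(H) = -2*(-4) = 8)
f(-68) + Q(d(6)) = 4*(-68)**2 + 8 = 4*4624 + 8 = 18496 + 8 = 18504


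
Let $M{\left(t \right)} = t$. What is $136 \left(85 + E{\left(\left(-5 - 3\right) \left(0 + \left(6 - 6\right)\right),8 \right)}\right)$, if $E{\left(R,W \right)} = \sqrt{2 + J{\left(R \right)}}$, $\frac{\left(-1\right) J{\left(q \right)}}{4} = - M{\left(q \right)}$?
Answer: $11560 + 136 \sqrt{2} \approx 11752.0$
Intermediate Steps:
$J{\left(q \right)} = 4 q$ ($J{\left(q \right)} = - 4 \left(- q\right) = 4 q$)
$E{\left(R,W \right)} = \sqrt{2 + 4 R}$
$136 \left(85 + E{\left(\left(-5 - 3\right) \left(0 + \left(6 - 6\right)\right),8 \right)}\right) = 136 \left(85 + \sqrt{2 + 4 \left(-5 - 3\right) \left(0 + \left(6 - 6\right)\right)}\right) = 136 \left(85 + \sqrt{2 + 4 \left(- 8 \left(0 + \left(6 - 6\right)\right)\right)}\right) = 136 \left(85 + \sqrt{2 + 4 \left(- 8 \left(0 + 0\right)\right)}\right) = 136 \left(85 + \sqrt{2 + 4 \left(\left(-8\right) 0\right)}\right) = 136 \left(85 + \sqrt{2 + 4 \cdot 0}\right) = 136 \left(85 + \sqrt{2 + 0}\right) = 136 \left(85 + \sqrt{2}\right) = 11560 + 136 \sqrt{2}$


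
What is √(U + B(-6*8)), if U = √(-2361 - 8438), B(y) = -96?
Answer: √(-96 + I*√10799) ≈ 4.7684 + 10.897*I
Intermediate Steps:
U = I*√10799 (U = √(-10799) = I*√10799 ≈ 103.92*I)
√(U + B(-6*8)) = √(I*√10799 - 96) = √(-96 + I*√10799)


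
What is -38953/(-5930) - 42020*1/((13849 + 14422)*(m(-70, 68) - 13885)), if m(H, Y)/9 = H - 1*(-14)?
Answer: 15845995322907/2412273114670 ≈ 6.5689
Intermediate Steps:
m(H, Y) = 126 + 9*H (m(H, Y) = 9*(H - 1*(-14)) = 9*(H + 14) = 9*(14 + H) = 126 + 9*H)
-38953/(-5930) - 42020*1/((13849 + 14422)*(m(-70, 68) - 13885)) = -38953/(-5930) - 42020*1/((13849 + 14422)*((126 + 9*(-70)) - 13885)) = -38953*(-1/5930) - 42020*1/(28271*((126 - 630) - 13885)) = 38953/5930 - 42020*1/(28271*(-504 - 13885)) = 38953/5930 - 42020/(28271*(-14389)) = 38953/5930 - 42020/(-406791419) = 38953/5930 - 42020*(-1/406791419) = 38953/5930 + 42020/406791419 = 15845995322907/2412273114670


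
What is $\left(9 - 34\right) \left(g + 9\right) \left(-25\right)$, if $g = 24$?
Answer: $20625$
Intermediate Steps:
$\left(9 - 34\right) \left(g + 9\right) \left(-25\right) = \left(9 - 34\right) \left(24 + 9\right) \left(-25\right) = \left(-25\right) 33 \left(-25\right) = \left(-825\right) \left(-25\right) = 20625$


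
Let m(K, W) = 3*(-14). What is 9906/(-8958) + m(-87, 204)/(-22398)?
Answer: -6152732/5573369 ≈ -1.1040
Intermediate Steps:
m(K, W) = -42
9906/(-8958) + m(-87, 204)/(-22398) = 9906/(-8958) - 42/(-22398) = 9906*(-1/8958) - 42*(-1/22398) = -1651/1493 + 7/3733 = -6152732/5573369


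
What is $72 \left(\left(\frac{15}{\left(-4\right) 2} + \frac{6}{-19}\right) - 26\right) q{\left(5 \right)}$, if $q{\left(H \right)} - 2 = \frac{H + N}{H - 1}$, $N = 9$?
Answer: $- \frac{424215}{38} \approx -11164.0$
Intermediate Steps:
$q{\left(H \right)} = 2 + \frac{9 + H}{-1 + H}$ ($q{\left(H \right)} = 2 + \frac{H + 9}{H - 1} = 2 + \frac{9 + H}{-1 + H}$)
$72 \left(\left(\frac{15}{\left(-4\right) 2} + \frac{6}{-19}\right) - 26\right) q{\left(5 \right)} = 72 \left(\left(\frac{15}{\left(-4\right) 2} + \frac{6}{-19}\right) - 26\right) \frac{7 + 3 \cdot 5}{-1 + 5} = 72 \left(\left(\frac{15}{-8} + 6 \left(- \frac{1}{19}\right)\right) - 26\right) \frac{7 + 15}{4} = 72 \left(\left(15 \left(- \frac{1}{8}\right) - \frac{6}{19}\right) - 26\right) \frac{1}{4} \cdot 22 = 72 \left(\left(- \frac{15}{8} - \frac{6}{19}\right) - 26\right) \frac{11}{2} = 72 \left(- \frac{333}{152} - 26\right) \frac{11}{2} = 72 \left(- \frac{4285}{152}\right) \frac{11}{2} = \left(- \frac{38565}{19}\right) \frac{11}{2} = - \frac{424215}{38}$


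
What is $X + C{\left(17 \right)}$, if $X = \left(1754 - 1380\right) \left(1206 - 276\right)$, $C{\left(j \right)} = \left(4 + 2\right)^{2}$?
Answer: $347856$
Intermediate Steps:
$C{\left(j \right)} = 36$ ($C{\left(j \right)} = 6^{2} = 36$)
$X = 347820$ ($X = 374 \cdot 930 = 347820$)
$X + C{\left(17 \right)} = 347820 + 36 = 347856$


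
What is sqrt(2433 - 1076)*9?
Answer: 9*sqrt(1357) ≈ 331.54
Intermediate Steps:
sqrt(2433 - 1076)*9 = sqrt(1357)*9 = 9*sqrt(1357)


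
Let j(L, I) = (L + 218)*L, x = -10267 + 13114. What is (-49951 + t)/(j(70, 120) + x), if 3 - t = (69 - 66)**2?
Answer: -49957/23007 ≈ -2.1714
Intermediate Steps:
x = 2847
j(L, I) = L*(218 + L) (j(L, I) = (218 + L)*L = L*(218 + L))
t = -6 (t = 3 - (69 - 66)**2 = 3 - 1*3**2 = 3 - 1*9 = 3 - 9 = -6)
(-49951 + t)/(j(70, 120) + x) = (-49951 - 6)/(70*(218 + 70) + 2847) = -49957/(70*288 + 2847) = -49957/(20160 + 2847) = -49957/23007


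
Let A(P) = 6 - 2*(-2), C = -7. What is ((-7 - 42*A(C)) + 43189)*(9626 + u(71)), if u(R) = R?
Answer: 414663114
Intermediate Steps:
A(P) = 10 (A(P) = 6 + 4 = 10)
((-7 - 42*A(C)) + 43189)*(9626 + u(71)) = ((-7 - 42*10) + 43189)*(9626 + 71) = ((-7 - 420) + 43189)*9697 = (-427 + 43189)*9697 = 42762*9697 = 414663114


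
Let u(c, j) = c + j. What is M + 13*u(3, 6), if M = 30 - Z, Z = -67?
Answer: 214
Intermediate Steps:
M = 97 (M = 30 - 1*(-67) = 30 + 67 = 97)
M + 13*u(3, 6) = 97 + 13*(3 + 6) = 97 + 13*9 = 97 + 117 = 214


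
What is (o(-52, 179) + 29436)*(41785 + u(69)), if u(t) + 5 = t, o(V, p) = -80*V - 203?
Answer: 1397463657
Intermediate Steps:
o(V, p) = -203 - 80*V
u(t) = -5 + t
(o(-52, 179) + 29436)*(41785 + u(69)) = ((-203 - 80*(-52)) + 29436)*(41785 + (-5 + 69)) = ((-203 + 4160) + 29436)*(41785 + 64) = (3957 + 29436)*41849 = 33393*41849 = 1397463657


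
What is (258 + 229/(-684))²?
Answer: 31061595049/467856 ≈ 66391.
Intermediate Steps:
(258 + 229/(-684))² = (258 + 229*(-1/684))² = (258 - 229/684)² = (176243/684)² = 31061595049/467856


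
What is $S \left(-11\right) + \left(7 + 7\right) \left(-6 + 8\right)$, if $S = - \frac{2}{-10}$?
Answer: $\frac{129}{5} \approx 25.8$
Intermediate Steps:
$S = \frac{1}{5}$ ($S = \left(-2\right) \left(- \frac{1}{10}\right) = \frac{1}{5} \approx 0.2$)
$S \left(-11\right) + \left(7 + 7\right) \left(-6 + 8\right) = \frac{1}{5} \left(-11\right) + \left(7 + 7\right) \left(-6 + 8\right) = - \frac{11}{5} + 14 \cdot 2 = - \frac{11}{5} + 28 = \frac{129}{5}$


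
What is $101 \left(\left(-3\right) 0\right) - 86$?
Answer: $-86$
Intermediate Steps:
$101 \left(\left(-3\right) 0\right) - 86 = 101 \cdot 0 - 86 = 0 - 86 = -86$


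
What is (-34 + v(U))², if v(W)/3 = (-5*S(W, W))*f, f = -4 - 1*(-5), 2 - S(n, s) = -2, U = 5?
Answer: 8836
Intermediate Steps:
S(n, s) = 4 (S(n, s) = 2 - 1*(-2) = 2 + 2 = 4)
f = 1 (f = -4 + 5 = 1)
v(W) = -60 (v(W) = 3*(-5*4*1) = 3*(-20*1) = 3*(-20) = -60)
(-34 + v(U))² = (-34 - 60)² = (-94)² = 8836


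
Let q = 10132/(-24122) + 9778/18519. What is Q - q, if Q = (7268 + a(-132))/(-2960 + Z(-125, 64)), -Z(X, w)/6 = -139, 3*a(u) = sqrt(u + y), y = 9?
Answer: -837316194658/237429191517 - I*sqrt(123)/6378 ≈ -3.5266 - 0.0017389*I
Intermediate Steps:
a(u) = sqrt(9 + u)/3 (a(u) = sqrt(u + 9)/3 = sqrt(9 + u)/3)
Z(X, w) = 834 (Z(X, w) = -6*(-139) = 834)
Q = -3634/1063 - I*sqrt(123)/6378 (Q = (7268 + sqrt(9 - 132)/3)/(-2960 + 834) = (7268 + sqrt(-123)/3)/(-2126) = (7268 + (I*sqrt(123))/3)*(-1/2126) = (7268 + I*sqrt(123)/3)*(-1/2126) = -3634/1063 - I*sqrt(123)/6378 ≈ -3.4186 - 0.0017389*I)
q = 24115204/223357659 (q = 10132*(-1/24122) + 9778*(1/18519) = -5066/12061 + 9778/18519 = 24115204/223357659 ≈ 0.10797)
Q - q = (-3634/1063 - I*sqrt(123)/6378) - 1*24115204/223357659 = (-3634/1063 - I*sqrt(123)/6378) - 24115204/223357659 = -837316194658/237429191517 - I*sqrt(123)/6378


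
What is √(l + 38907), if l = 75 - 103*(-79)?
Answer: √47119 ≈ 217.07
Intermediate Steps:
l = 8212 (l = 75 + 8137 = 8212)
√(l + 38907) = √(8212 + 38907) = √47119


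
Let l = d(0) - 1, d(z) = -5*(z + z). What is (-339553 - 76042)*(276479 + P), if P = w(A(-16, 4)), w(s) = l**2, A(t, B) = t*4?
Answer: -114903705600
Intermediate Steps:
A(t, B) = 4*t
d(z) = -10*z
l = -1 (l = -10*0 - 1 = 0 - 1 = -1)
w(s) = 1 (w(s) = (-1)**2 = 1)
P = 1
(-339553 - 76042)*(276479 + P) = (-339553 - 76042)*(276479 + 1) = -415595*276480 = -114903705600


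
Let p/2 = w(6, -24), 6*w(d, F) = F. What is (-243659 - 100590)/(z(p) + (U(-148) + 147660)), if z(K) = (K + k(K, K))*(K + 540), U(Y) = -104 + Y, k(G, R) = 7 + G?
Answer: -344249/142620 ≈ -2.4137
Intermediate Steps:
w(d, F) = F/6
p = -8 (p = 2*((⅙)*(-24)) = 2*(-4) = -8)
z(K) = (7 + 2*K)*(540 + K) (z(K) = (K + (7 + K))*(K + 540) = (7 + 2*K)*(540 + K))
(-243659 - 100590)/(z(p) + (U(-148) + 147660)) = (-243659 - 100590)/((3780 + 2*(-8)² + 1087*(-8)) + ((-104 - 148) + 147660)) = -344249/((3780 + 2*64 - 8696) + (-252 + 147660)) = -344249/((3780 + 128 - 8696) + 147408) = -344249/(-4788 + 147408) = -344249/142620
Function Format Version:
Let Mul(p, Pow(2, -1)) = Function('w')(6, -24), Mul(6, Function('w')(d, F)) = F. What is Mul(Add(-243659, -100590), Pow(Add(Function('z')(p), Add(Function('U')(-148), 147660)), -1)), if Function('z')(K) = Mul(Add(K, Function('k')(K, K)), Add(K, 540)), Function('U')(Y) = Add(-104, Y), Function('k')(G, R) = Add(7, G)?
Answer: Rational(-344249, 142620) ≈ -2.4137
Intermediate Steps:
Function('w')(d, F) = Mul(Rational(1, 6), F)
p = -8 (p = Mul(2, Mul(Rational(1, 6), -24)) = Mul(2, -4) = -8)
Function('z')(K) = Mul(Add(7, Mul(2, K)), Add(540, K)) (Function('z')(K) = Mul(Add(K, Add(7, K)), Add(K, 540)) = Mul(Add(7, Mul(2, K)), Add(540, K)))
Mul(Add(-243659, -100590), Pow(Add(Function('z')(p), Add(Function('U')(-148), 147660)), -1)) = Mul(Add(-243659, -100590), Pow(Add(Add(3780, Mul(2, Pow(-8, 2)), Mul(1087, -8)), Add(Add(-104, -148), 147660)), -1)) = Mul(-344249, Pow(Add(Add(3780, Mul(2, 64), -8696), Add(-252, 147660)), -1)) = Mul(-344249, Pow(Add(Add(3780, 128, -8696), 147408), -1)) = Mul(-344249, Pow(Add(-4788, 147408), -1)) = Mul(-344249, Pow(142620, -1)) = Mul(-344249, Rational(1, 142620)) = Rational(-344249, 142620)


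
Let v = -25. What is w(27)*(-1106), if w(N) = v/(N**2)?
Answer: 27650/729 ≈ 37.929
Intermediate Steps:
w(N) = -25/N**2
w(27)*(-1106) = -25/27**2*(-1106) = -25*1/729*(-1106) = -25/729*(-1106) = 27650/729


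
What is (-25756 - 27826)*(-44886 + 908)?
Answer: 2356429196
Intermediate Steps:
(-25756 - 27826)*(-44886 + 908) = -53582*(-43978) = 2356429196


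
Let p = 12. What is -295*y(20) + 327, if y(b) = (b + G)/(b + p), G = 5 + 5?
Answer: 807/16 ≈ 50.438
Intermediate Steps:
G = 10
y(b) = (10 + b)/(12 + b) (y(b) = (b + 10)/(b + 12) = (10 + b)/(12 + b))
-295*y(20) + 327 = -295*(10 + 20)/(12 + 20) + 327 = -295*30/32 + 327 = -295*15/16 + 327 = -4425/16 + 327 = 807/16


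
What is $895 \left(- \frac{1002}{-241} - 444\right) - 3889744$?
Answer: $- \frac{1032300094}{241} \approx -4.2834 \cdot 10^{6}$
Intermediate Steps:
$895 \left(- \frac{1002}{-241} - 444\right) - 3889744 = 895 \left(\left(-1002\right) \left(- \frac{1}{241}\right) - 444\right) - 3889744 = 895 \left(\frac{1002}{241} - 444\right) - 3889744 = 895 \left(- \frac{106002}{241}\right) - 3889744 = - \frac{94871790}{241} - 3889744 = - \frac{1032300094}{241}$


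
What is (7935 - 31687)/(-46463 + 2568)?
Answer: 23752/43895 ≈ 0.54111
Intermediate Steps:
(7935 - 31687)/(-46463 + 2568) = -23752/(-43895) = -23752*(-1/43895) = 23752/43895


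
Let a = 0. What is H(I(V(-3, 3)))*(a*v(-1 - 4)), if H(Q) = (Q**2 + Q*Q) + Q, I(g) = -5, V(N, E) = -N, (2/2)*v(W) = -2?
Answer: 0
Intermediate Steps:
v(W) = -2
H(Q) = Q + 2*Q**2 (H(Q) = (Q**2 + Q**2) + Q = 2*Q**2 + Q = Q + 2*Q**2)
H(I(V(-3, 3)))*(a*v(-1 - 4)) = (-5*(1 + 2*(-5)))*(0*(-2)) = -5*(1 - 10)*0 = -5*(-9)*0 = 45*0 = 0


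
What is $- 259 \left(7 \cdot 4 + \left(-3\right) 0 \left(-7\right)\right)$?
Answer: $-7252$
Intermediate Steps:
$- 259 \left(7 \cdot 4 + \left(-3\right) 0 \left(-7\right)\right) = - 259 \left(28 + 0 \left(-7\right)\right) = - 259 \left(28 + 0\right) = \left(-259\right) 28 = -7252$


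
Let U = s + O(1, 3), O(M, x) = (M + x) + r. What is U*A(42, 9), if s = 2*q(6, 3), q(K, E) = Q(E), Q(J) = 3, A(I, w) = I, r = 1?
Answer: 462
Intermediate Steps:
q(K, E) = 3
O(M, x) = 1 + M + x (O(M, x) = (M + x) + 1 = 1 + M + x)
s = 6 (s = 2*3 = 6)
U = 11 (U = 6 + (1 + 1 + 3) = 6 + 5 = 11)
U*A(42, 9) = 11*42 = 462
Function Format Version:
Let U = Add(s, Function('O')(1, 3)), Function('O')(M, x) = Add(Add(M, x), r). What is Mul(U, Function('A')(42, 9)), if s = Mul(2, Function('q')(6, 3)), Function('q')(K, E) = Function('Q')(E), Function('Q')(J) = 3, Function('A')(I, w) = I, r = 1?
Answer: 462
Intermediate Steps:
Function('q')(K, E) = 3
Function('O')(M, x) = Add(1, M, x) (Function('O')(M, x) = Add(Add(M, x), 1) = Add(1, M, x))
s = 6 (s = Mul(2, 3) = 6)
U = 11 (U = Add(6, Add(1, 1, 3)) = Add(6, 5) = 11)
Mul(U, Function('A')(42, 9)) = Mul(11, 42) = 462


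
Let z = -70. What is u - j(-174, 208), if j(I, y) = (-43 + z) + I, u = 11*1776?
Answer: 19823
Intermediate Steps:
u = 19536
j(I, y) = -113 + I (j(I, y) = (-43 - 70) + I = -113 + I)
u - j(-174, 208) = 19536 - (-113 - 174) = 19536 - 1*(-287) = 19536 + 287 = 19823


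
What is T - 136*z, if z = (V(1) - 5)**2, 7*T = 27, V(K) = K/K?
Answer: -15205/7 ≈ -2172.1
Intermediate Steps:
V(K) = 1
T = 27/7 (T = (1/7)*27 = 27/7 ≈ 3.8571)
z = 16 (z = (1 - 5)**2 = (-4)**2 = 16)
T - 136*z = 27/7 - 136*16 = 27/7 - 2176 = -15205/7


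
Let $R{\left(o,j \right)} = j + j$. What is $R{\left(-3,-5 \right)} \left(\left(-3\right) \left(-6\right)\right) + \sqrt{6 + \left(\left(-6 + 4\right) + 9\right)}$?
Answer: $-180 + \sqrt{13} \approx -176.39$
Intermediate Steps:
$R{\left(o,j \right)} = 2 j$
$R{\left(-3,-5 \right)} \left(\left(-3\right) \left(-6\right)\right) + \sqrt{6 + \left(\left(-6 + 4\right) + 9\right)} = 2 \left(-5\right) \left(\left(-3\right) \left(-6\right)\right) + \sqrt{6 + \left(\left(-6 + 4\right) + 9\right)} = \left(-10\right) 18 + \sqrt{6 + \left(-2 + 9\right)} = -180 + \sqrt{6 + 7} = -180 + \sqrt{13}$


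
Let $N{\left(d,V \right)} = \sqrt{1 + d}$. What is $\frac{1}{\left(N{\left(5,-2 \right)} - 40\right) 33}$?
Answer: $- \frac{20}{26301} - \frac{\sqrt{6}}{52602} \approx -0.00080699$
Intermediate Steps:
$\frac{1}{\left(N{\left(5,-2 \right)} - 40\right) 33} = \frac{1}{\left(\sqrt{1 + 5} - 40\right) 33} = \frac{1}{\left(\sqrt{6} - 40\right) 33} = \frac{1}{\left(-40 + \sqrt{6}\right) 33} = \frac{1}{-1320 + 33 \sqrt{6}}$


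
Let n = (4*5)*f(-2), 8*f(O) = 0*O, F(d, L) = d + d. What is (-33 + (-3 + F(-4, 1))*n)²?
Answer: 1089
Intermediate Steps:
F(d, L) = 2*d
f(O) = 0 (f(O) = (0*O)/8 = (⅛)*0 = 0)
n = 0 (n = (4*5)*0 = 20*0 = 0)
(-33 + (-3 + F(-4, 1))*n)² = (-33 + (-3 + 2*(-4))*0)² = (-33 + (-3 - 8)*0)² = (-33 - 11*0)² = (-33 + 0)² = (-33)² = 1089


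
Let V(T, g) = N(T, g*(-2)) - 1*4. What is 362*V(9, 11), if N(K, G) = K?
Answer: 1810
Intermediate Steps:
V(T, g) = -4 + T (V(T, g) = T - 1*4 = T - 4 = -4 + T)
362*V(9, 11) = 362*(-4 + 9) = 362*5 = 1810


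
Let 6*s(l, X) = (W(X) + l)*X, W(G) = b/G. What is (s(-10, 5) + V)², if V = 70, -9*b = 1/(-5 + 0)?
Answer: 277255801/72900 ≈ 3803.2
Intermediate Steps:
b = 1/45 (b = -1/(9*(-5 + 0)) = -⅑/(-5) = -⅑*(-⅕) = 1/45 ≈ 0.022222)
W(G) = 1/(45*G)
s(l, X) = X*(l + 1/(45*X))/6 (s(l, X) = ((1/(45*X) + l)*X)/6 = ((l + 1/(45*X))*X)/6 = (X*(l + 1/(45*X)))/6 = X*(l + 1/(45*X))/6)
(s(-10, 5) + V)² = ((1/270 + (⅙)*5*(-10)) + 70)² = ((1/270 - 25/3) + 70)² = (-2249/270 + 70)² = (16651/270)² = 277255801/72900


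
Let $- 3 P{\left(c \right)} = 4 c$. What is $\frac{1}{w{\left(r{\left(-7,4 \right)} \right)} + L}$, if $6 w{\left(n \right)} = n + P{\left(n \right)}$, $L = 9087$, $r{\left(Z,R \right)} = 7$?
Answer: $\frac{18}{163559} \approx 0.00011005$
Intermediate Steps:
$P{\left(c \right)} = - \frac{4 c}{3}$
$w{\left(n \right)} = - \frac{n}{18}$ ($w{\left(n \right)} = \frac{n - \frac{4 n}{3}}{6} = \frac{\left(- \frac{1}{3}\right) n}{6} = - \frac{n}{18}$)
$\frac{1}{w{\left(r{\left(-7,4 \right)} \right)} + L} = \frac{1}{\left(- \frac{1}{18}\right) 7 + 9087} = \frac{1}{- \frac{7}{18} + 9087} = \frac{1}{\frac{163559}{18}} = \frac{18}{163559}$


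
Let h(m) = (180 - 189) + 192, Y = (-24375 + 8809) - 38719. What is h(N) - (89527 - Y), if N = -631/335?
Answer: -143629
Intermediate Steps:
N = -631/335 (N = -631*1/335 = -631/335 ≈ -1.8836)
Y = -54285 (Y = -15566 - 38719 = -54285)
h(m) = 183 (h(m) = -9 + 192 = 183)
h(N) - (89527 - Y) = 183 - (89527 - 1*(-54285)) = 183 - (89527 + 54285) = 183 - 1*143812 = 183 - 143812 = -143629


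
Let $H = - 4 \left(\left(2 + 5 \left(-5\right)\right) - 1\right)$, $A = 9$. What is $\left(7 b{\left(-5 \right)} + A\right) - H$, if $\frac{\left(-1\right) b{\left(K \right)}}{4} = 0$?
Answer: $-87$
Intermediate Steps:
$b{\left(K \right)} = 0$ ($b{\left(K \right)} = \left(-4\right) 0 = 0$)
$H = 96$ ($H = - 4 \left(\left(2 - 25\right) - 1\right) = - 4 \left(-23 - 1\right) = \left(-4\right) \left(-24\right) = 96$)
$\left(7 b{\left(-5 \right)} + A\right) - H = \left(7 \cdot 0 + 9\right) - 96 = \left(0 + 9\right) - 96 = 9 - 96 = -87$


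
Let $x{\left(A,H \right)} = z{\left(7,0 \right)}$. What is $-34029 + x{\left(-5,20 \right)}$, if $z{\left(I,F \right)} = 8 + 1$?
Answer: $-34020$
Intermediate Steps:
$z{\left(I,F \right)} = 9$
$x{\left(A,H \right)} = 9$
$-34029 + x{\left(-5,20 \right)} = -34029 + 9 = -34020$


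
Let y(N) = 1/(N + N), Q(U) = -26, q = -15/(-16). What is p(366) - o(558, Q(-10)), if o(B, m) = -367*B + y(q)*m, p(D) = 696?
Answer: 3082438/15 ≈ 2.0550e+5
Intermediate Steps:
q = 15/16 (q = -15*(-1/16) = 15/16 ≈ 0.93750)
y(N) = 1/(2*N)
o(B, m) = -367*B + 8*m/15 (o(B, m) = -367*B + (1/(2*(15/16)))*m = -367*B + ((1/2)*(16/15))*m = -367*B + 8*m/15)
p(366) - o(558, Q(-10)) = 696 - (-367*558 + (8/15)*(-26)) = 696 - (-204786 - 208/15) = 696 - 1*(-3071998/15) = 696 + 3071998/15 = 3082438/15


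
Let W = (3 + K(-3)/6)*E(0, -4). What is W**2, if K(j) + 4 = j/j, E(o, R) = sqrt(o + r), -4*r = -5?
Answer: 125/16 ≈ 7.8125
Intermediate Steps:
r = 5/4 (r = -1/4*(-5) = 5/4 ≈ 1.2500)
E(o, R) = sqrt(5/4 + o) (E(o, R) = sqrt(o + 5/4) = sqrt(5/4 + o))
K(j) = -3 (K(j) = -4 + j/j = -4 + 1 = -3)
W = 5*sqrt(5)/4 (W = (3 - 3/6)*(sqrt(5 + 4*0)/2) = (3 - 3*1/6)*(sqrt(5 + 0)/2) = (3 - 1/2)*(sqrt(5)/2) = 5*(sqrt(5)/2)/2 = 5*sqrt(5)/4 ≈ 2.7951)
W**2 = (5*sqrt(5)/4)**2 = 125/16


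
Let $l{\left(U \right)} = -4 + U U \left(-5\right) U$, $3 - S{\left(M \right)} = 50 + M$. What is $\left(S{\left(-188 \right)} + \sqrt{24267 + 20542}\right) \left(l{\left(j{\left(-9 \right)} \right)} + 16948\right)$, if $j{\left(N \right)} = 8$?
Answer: $2028144 + 14384 \sqrt{44809} \approx 5.073 \cdot 10^{6}$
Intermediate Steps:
$S{\left(M \right)} = -47 - M$ ($S{\left(M \right)} = 3 - \left(50 + M\right) = -47 - M$)
$l{\left(U \right)} = -4 - 5 U^{3}$ ($l{\left(U \right)} = -4 + U - 5 U U = -4 + U \left(- 5 U^{2}\right) = -4 - 5 U^{3}$)
$\left(S{\left(-188 \right)} + \sqrt{24267 + 20542}\right) \left(l{\left(j{\left(-9 \right)} \right)} + 16948\right) = \left(\left(-47 - -188\right) + \sqrt{24267 + 20542}\right) \left(\left(-4 - 5 \cdot 8^{3}\right) + 16948\right) = \left(\left(-47 + 188\right) + \sqrt{44809}\right) \left(\left(-4 - 2560\right) + 16948\right) = \left(141 + \sqrt{44809}\right) \left(\left(-4 - 2560\right) + 16948\right) = \left(141 + \sqrt{44809}\right) \left(-2564 + 16948\right) = \left(141 + \sqrt{44809}\right) 14384 = 2028144 + 14384 \sqrt{44809}$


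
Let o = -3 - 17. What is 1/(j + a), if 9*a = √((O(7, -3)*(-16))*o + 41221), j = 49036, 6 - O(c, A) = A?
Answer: 3971916/194766828875 - 9*√44101/194766828875 ≈ 2.0383e-5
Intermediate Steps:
o = -20
O(c, A) = 6 - A
a = √44101/9 (a = √(((6 - 1*(-3))*(-16))*(-20) + 41221)/9 = √(((6 + 3)*(-16))*(-20) + 41221)/9 = √((9*(-16))*(-20) + 41221)/9 = √(-144*(-20) + 41221)/9 = √(2880 + 41221)/9 = √44101/9 ≈ 23.334)
1/(j + a) = 1/(49036 + √44101/9)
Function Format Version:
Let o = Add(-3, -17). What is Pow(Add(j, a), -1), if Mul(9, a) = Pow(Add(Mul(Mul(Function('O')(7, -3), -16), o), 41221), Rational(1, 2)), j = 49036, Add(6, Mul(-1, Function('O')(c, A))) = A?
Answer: Add(Rational(3971916, 194766828875), Mul(Rational(-9, 194766828875), Pow(44101, Rational(1, 2)))) ≈ 2.0383e-5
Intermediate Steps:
o = -20
Function('O')(c, A) = Add(6, Mul(-1, A))
a = Mul(Rational(1, 9), Pow(44101, Rational(1, 2))) (a = Mul(Rational(1, 9), Pow(Add(Mul(Mul(Add(6, Mul(-1, -3)), -16), -20), 41221), Rational(1, 2))) = Mul(Rational(1, 9), Pow(Add(Mul(Mul(Add(6, 3), -16), -20), 41221), Rational(1, 2))) = Mul(Rational(1, 9), Pow(Add(Mul(Mul(9, -16), -20), 41221), Rational(1, 2))) = Mul(Rational(1, 9), Pow(Add(Mul(-144, -20), 41221), Rational(1, 2))) = Mul(Rational(1, 9), Pow(Add(2880, 41221), Rational(1, 2))) = Mul(Rational(1, 9), Pow(44101, Rational(1, 2))) ≈ 23.334)
Pow(Add(j, a), -1) = Pow(Add(49036, Mul(Rational(1, 9), Pow(44101, Rational(1, 2)))), -1)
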